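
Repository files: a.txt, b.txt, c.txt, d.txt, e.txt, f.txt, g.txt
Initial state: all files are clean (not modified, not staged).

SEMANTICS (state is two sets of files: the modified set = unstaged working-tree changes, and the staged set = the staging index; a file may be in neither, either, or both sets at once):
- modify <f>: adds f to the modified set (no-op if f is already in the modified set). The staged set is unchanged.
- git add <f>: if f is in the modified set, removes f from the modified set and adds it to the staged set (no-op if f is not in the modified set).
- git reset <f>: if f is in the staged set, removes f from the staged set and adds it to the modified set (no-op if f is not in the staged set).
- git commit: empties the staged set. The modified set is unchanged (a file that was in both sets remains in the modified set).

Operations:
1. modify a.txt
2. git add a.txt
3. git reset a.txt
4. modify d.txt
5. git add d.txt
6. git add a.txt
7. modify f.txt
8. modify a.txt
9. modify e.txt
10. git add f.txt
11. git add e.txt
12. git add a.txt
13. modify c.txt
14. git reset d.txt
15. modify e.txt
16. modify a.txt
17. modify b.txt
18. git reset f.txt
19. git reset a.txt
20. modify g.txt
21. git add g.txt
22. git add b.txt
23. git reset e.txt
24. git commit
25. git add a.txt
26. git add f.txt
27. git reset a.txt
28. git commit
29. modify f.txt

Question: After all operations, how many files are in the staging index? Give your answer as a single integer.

Answer: 0

Derivation:
After op 1 (modify a.txt): modified={a.txt} staged={none}
After op 2 (git add a.txt): modified={none} staged={a.txt}
After op 3 (git reset a.txt): modified={a.txt} staged={none}
After op 4 (modify d.txt): modified={a.txt, d.txt} staged={none}
After op 5 (git add d.txt): modified={a.txt} staged={d.txt}
After op 6 (git add a.txt): modified={none} staged={a.txt, d.txt}
After op 7 (modify f.txt): modified={f.txt} staged={a.txt, d.txt}
After op 8 (modify a.txt): modified={a.txt, f.txt} staged={a.txt, d.txt}
After op 9 (modify e.txt): modified={a.txt, e.txt, f.txt} staged={a.txt, d.txt}
After op 10 (git add f.txt): modified={a.txt, e.txt} staged={a.txt, d.txt, f.txt}
After op 11 (git add e.txt): modified={a.txt} staged={a.txt, d.txt, e.txt, f.txt}
After op 12 (git add a.txt): modified={none} staged={a.txt, d.txt, e.txt, f.txt}
After op 13 (modify c.txt): modified={c.txt} staged={a.txt, d.txt, e.txt, f.txt}
After op 14 (git reset d.txt): modified={c.txt, d.txt} staged={a.txt, e.txt, f.txt}
After op 15 (modify e.txt): modified={c.txt, d.txt, e.txt} staged={a.txt, e.txt, f.txt}
After op 16 (modify a.txt): modified={a.txt, c.txt, d.txt, e.txt} staged={a.txt, e.txt, f.txt}
After op 17 (modify b.txt): modified={a.txt, b.txt, c.txt, d.txt, e.txt} staged={a.txt, e.txt, f.txt}
After op 18 (git reset f.txt): modified={a.txt, b.txt, c.txt, d.txt, e.txt, f.txt} staged={a.txt, e.txt}
After op 19 (git reset a.txt): modified={a.txt, b.txt, c.txt, d.txt, e.txt, f.txt} staged={e.txt}
After op 20 (modify g.txt): modified={a.txt, b.txt, c.txt, d.txt, e.txt, f.txt, g.txt} staged={e.txt}
After op 21 (git add g.txt): modified={a.txt, b.txt, c.txt, d.txt, e.txt, f.txt} staged={e.txt, g.txt}
After op 22 (git add b.txt): modified={a.txt, c.txt, d.txt, e.txt, f.txt} staged={b.txt, e.txt, g.txt}
After op 23 (git reset e.txt): modified={a.txt, c.txt, d.txt, e.txt, f.txt} staged={b.txt, g.txt}
After op 24 (git commit): modified={a.txt, c.txt, d.txt, e.txt, f.txt} staged={none}
After op 25 (git add a.txt): modified={c.txt, d.txt, e.txt, f.txt} staged={a.txt}
After op 26 (git add f.txt): modified={c.txt, d.txt, e.txt} staged={a.txt, f.txt}
After op 27 (git reset a.txt): modified={a.txt, c.txt, d.txt, e.txt} staged={f.txt}
After op 28 (git commit): modified={a.txt, c.txt, d.txt, e.txt} staged={none}
After op 29 (modify f.txt): modified={a.txt, c.txt, d.txt, e.txt, f.txt} staged={none}
Final staged set: {none} -> count=0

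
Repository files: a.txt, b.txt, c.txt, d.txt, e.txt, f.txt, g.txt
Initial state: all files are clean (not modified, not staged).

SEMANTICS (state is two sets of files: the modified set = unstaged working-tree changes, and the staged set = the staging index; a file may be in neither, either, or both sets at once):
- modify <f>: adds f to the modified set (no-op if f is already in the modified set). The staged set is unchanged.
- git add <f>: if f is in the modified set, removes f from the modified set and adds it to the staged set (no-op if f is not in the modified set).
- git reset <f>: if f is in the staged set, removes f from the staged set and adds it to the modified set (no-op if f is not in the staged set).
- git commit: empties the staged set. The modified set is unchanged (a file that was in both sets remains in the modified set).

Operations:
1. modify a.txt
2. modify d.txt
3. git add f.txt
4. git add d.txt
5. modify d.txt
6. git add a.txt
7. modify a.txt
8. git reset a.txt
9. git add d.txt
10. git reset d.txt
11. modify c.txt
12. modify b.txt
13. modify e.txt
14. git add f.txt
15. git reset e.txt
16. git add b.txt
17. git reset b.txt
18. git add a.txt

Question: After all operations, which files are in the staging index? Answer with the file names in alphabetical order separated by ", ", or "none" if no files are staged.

Answer: a.txt

Derivation:
After op 1 (modify a.txt): modified={a.txt} staged={none}
After op 2 (modify d.txt): modified={a.txt, d.txt} staged={none}
After op 3 (git add f.txt): modified={a.txt, d.txt} staged={none}
After op 4 (git add d.txt): modified={a.txt} staged={d.txt}
After op 5 (modify d.txt): modified={a.txt, d.txt} staged={d.txt}
After op 6 (git add a.txt): modified={d.txt} staged={a.txt, d.txt}
After op 7 (modify a.txt): modified={a.txt, d.txt} staged={a.txt, d.txt}
After op 8 (git reset a.txt): modified={a.txt, d.txt} staged={d.txt}
After op 9 (git add d.txt): modified={a.txt} staged={d.txt}
After op 10 (git reset d.txt): modified={a.txt, d.txt} staged={none}
After op 11 (modify c.txt): modified={a.txt, c.txt, d.txt} staged={none}
After op 12 (modify b.txt): modified={a.txt, b.txt, c.txt, d.txt} staged={none}
After op 13 (modify e.txt): modified={a.txt, b.txt, c.txt, d.txt, e.txt} staged={none}
After op 14 (git add f.txt): modified={a.txt, b.txt, c.txt, d.txt, e.txt} staged={none}
After op 15 (git reset e.txt): modified={a.txt, b.txt, c.txt, d.txt, e.txt} staged={none}
After op 16 (git add b.txt): modified={a.txt, c.txt, d.txt, e.txt} staged={b.txt}
After op 17 (git reset b.txt): modified={a.txt, b.txt, c.txt, d.txt, e.txt} staged={none}
After op 18 (git add a.txt): modified={b.txt, c.txt, d.txt, e.txt} staged={a.txt}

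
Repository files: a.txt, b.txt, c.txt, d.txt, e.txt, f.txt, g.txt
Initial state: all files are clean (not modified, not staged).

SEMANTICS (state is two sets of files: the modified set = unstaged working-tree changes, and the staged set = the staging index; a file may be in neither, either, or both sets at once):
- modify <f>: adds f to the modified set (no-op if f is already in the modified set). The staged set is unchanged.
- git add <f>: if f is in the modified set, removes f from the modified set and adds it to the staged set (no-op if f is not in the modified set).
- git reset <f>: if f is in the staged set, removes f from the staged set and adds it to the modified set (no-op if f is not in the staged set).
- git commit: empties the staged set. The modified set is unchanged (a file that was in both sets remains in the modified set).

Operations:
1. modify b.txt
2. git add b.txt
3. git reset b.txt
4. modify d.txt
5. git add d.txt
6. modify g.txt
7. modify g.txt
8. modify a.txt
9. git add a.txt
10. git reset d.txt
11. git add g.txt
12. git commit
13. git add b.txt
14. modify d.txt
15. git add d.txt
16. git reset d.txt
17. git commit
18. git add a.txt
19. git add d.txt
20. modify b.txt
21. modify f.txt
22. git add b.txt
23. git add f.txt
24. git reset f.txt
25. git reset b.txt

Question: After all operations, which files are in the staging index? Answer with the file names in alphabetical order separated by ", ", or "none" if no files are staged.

Answer: d.txt

Derivation:
After op 1 (modify b.txt): modified={b.txt} staged={none}
After op 2 (git add b.txt): modified={none} staged={b.txt}
After op 3 (git reset b.txt): modified={b.txt} staged={none}
After op 4 (modify d.txt): modified={b.txt, d.txt} staged={none}
After op 5 (git add d.txt): modified={b.txt} staged={d.txt}
After op 6 (modify g.txt): modified={b.txt, g.txt} staged={d.txt}
After op 7 (modify g.txt): modified={b.txt, g.txt} staged={d.txt}
After op 8 (modify a.txt): modified={a.txt, b.txt, g.txt} staged={d.txt}
After op 9 (git add a.txt): modified={b.txt, g.txt} staged={a.txt, d.txt}
After op 10 (git reset d.txt): modified={b.txt, d.txt, g.txt} staged={a.txt}
After op 11 (git add g.txt): modified={b.txt, d.txt} staged={a.txt, g.txt}
After op 12 (git commit): modified={b.txt, d.txt} staged={none}
After op 13 (git add b.txt): modified={d.txt} staged={b.txt}
After op 14 (modify d.txt): modified={d.txt} staged={b.txt}
After op 15 (git add d.txt): modified={none} staged={b.txt, d.txt}
After op 16 (git reset d.txt): modified={d.txt} staged={b.txt}
After op 17 (git commit): modified={d.txt} staged={none}
After op 18 (git add a.txt): modified={d.txt} staged={none}
After op 19 (git add d.txt): modified={none} staged={d.txt}
After op 20 (modify b.txt): modified={b.txt} staged={d.txt}
After op 21 (modify f.txt): modified={b.txt, f.txt} staged={d.txt}
After op 22 (git add b.txt): modified={f.txt} staged={b.txt, d.txt}
After op 23 (git add f.txt): modified={none} staged={b.txt, d.txt, f.txt}
After op 24 (git reset f.txt): modified={f.txt} staged={b.txt, d.txt}
After op 25 (git reset b.txt): modified={b.txt, f.txt} staged={d.txt}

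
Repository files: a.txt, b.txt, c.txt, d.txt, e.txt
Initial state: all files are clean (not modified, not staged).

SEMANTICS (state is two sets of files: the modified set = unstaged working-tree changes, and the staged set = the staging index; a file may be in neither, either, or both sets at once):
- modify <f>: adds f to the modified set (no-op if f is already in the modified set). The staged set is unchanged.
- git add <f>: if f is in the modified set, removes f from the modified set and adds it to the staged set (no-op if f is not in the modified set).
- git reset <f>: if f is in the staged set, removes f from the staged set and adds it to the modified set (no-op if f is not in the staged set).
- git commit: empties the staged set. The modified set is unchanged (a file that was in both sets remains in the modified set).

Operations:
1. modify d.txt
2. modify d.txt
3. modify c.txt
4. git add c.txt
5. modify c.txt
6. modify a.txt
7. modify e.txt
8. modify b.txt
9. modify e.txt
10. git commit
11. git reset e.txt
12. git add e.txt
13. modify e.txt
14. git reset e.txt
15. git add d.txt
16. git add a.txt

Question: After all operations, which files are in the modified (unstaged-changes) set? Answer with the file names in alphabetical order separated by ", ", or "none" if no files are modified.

After op 1 (modify d.txt): modified={d.txt} staged={none}
After op 2 (modify d.txt): modified={d.txt} staged={none}
After op 3 (modify c.txt): modified={c.txt, d.txt} staged={none}
After op 4 (git add c.txt): modified={d.txt} staged={c.txt}
After op 5 (modify c.txt): modified={c.txt, d.txt} staged={c.txt}
After op 6 (modify a.txt): modified={a.txt, c.txt, d.txt} staged={c.txt}
After op 7 (modify e.txt): modified={a.txt, c.txt, d.txt, e.txt} staged={c.txt}
After op 8 (modify b.txt): modified={a.txt, b.txt, c.txt, d.txt, e.txt} staged={c.txt}
After op 9 (modify e.txt): modified={a.txt, b.txt, c.txt, d.txt, e.txt} staged={c.txt}
After op 10 (git commit): modified={a.txt, b.txt, c.txt, d.txt, e.txt} staged={none}
After op 11 (git reset e.txt): modified={a.txt, b.txt, c.txt, d.txt, e.txt} staged={none}
After op 12 (git add e.txt): modified={a.txt, b.txt, c.txt, d.txt} staged={e.txt}
After op 13 (modify e.txt): modified={a.txt, b.txt, c.txt, d.txt, e.txt} staged={e.txt}
After op 14 (git reset e.txt): modified={a.txt, b.txt, c.txt, d.txt, e.txt} staged={none}
After op 15 (git add d.txt): modified={a.txt, b.txt, c.txt, e.txt} staged={d.txt}
After op 16 (git add a.txt): modified={b.txt, c.txt, e.txt} staged={a.txt, d.txt}

Answer: b.txt, c.txt, e.txt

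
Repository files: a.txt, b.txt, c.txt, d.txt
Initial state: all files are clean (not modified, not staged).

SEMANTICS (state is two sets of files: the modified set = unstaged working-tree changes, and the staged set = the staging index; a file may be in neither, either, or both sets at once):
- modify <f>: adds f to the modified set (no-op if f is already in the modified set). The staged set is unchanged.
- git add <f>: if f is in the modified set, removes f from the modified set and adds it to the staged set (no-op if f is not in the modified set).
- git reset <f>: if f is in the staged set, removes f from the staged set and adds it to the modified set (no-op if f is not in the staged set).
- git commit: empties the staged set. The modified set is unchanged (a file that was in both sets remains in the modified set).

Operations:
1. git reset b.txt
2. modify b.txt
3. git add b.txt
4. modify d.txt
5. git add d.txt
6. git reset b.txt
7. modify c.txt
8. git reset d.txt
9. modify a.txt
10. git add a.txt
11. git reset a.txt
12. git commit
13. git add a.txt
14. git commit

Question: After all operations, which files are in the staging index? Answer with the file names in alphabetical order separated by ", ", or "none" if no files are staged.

Answer: none

Derivation:
After op 1 (git reset b.txt): modified={none} staged={none}
After op 2 (modify b.txt): modified={b.txt} staged={none}
After op 3 (git add b.txt): modified={none} staged={b.txt}
After op 4 (modify d.txt): modified={d.txt} staged={b.txt}
After op 5 (git add d.txt): modified={none} staged={b.txt, d.txt}
After op 6 (git reset b.txt): modified={b.txt} staged={d.txt}
After op 7 (modify c.txt): modified={b.txt, c.txt} staged={d.txt}
After op 8 (git reset d.txt): modified={b.txt, c.txt, d.txt} staged={none}
After op 9 (modify a.txt): modified={a.txt, b.txt, c.txt, d.txt} staged={none}
After op 10 (git add a.txt): modified={b.txt, c.txt, d.txt} staged={a.txt}
After op 11 (git reset a.txt): modified={a.txt, b.txt, c.txt, d.txt} staged={none}
After op 12 (git commit): modified={a.txt, b.txt, c.txt, d.txt} staged={none}
After op 13 (git add a.txt): modified={b.txt, c.txt, d.txt} staged={a.txt}
After op 14 (git commit): modified={b.txt, c.txt, d.txt} staged={none}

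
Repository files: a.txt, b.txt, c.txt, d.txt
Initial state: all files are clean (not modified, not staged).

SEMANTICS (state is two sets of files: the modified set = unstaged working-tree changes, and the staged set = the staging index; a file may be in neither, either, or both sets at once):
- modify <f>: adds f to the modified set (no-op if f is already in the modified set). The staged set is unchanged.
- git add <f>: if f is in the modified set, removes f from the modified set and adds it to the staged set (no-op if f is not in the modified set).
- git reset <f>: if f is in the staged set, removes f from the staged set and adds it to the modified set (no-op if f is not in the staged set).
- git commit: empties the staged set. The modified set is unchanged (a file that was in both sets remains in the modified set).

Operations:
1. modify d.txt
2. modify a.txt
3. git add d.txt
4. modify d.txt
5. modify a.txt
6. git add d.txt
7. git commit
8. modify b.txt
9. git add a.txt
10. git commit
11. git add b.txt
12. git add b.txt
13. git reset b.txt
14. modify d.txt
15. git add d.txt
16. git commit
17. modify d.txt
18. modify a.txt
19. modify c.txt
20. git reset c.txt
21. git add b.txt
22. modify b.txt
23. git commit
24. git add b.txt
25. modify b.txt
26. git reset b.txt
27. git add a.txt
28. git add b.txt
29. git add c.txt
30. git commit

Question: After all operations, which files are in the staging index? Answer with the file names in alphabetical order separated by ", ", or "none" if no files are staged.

Answer: none

Derivation:
After op 1 (modify d.txt): modified={d.txt} staged={none}
After op 2 (modify a.txt): modified={a.txt, d.txt} staged={none}
After op 3 (git add d.txt): modified={a.txt} staged={d.txt}
After op 4 (modify d.txt): modified={a.txt, d.txt} staged={d.txt}
After op 5 (modify a.txt): modified={a.txt, d.txt} staged={d.txt}
After op 6 (git add d.txt): modified={a.txt} staged={d.txt}
After op 7 (git commit): modified={a.txt} staged={none}
After op 8 (modify b.txt): modified={a.txt, b.txt} staged={none}
After op 9 (git add a.txt): modified={b.txt} staged={a.txt}
After op 10 (git commit): modified={b.txt} staged={none}
After op 11 (git add b.txt): modified={none} staged={b.txt}
After op 12 (git add b.txt): modified={none} staged={b.txt}
After op 13 (git reset b.txt): modified={b.txt} staged={none}
After op 14 (modify d.txt): modified={b.txt, d.txt} staged={none}
After op 15 (git add d.txt): modified={b.txt} staged={d.txt}
After op 16 (git commit): modified={b.txt} staged={none}
After op 17 (modify d.txt): modified={b.txt, d.txt} staged={none}
After op 18 (modify a.txt): modified={a.txt, b.txt, d.txt} staged={none}
After op 19 (modify c.txt): modified={a.txt, b.txt, c.txt, d.txt} staged={none}
After op 20 (git reset c.txt): modified={a.txt, b.txt, c.txt, d.txt} staged={none}
After op 21 (git add b.txt): modified={a.txt, c.txt, d.txt} staged={b.txt}
After op 22 (modify b.txt): modified={a.txt, b.txt, c.txt, d.txt} staged={b.txt}
After op 23 (git commit): modified={a.txt, b.txt, c.txt, d.txt} staged={none}
After op 24 (git add b.txt): modified={a.txt, c.txt, d.txt} staged={b.txt}
After op 25 (modify b.txt): modified={a.txt, b.txt, c.txt, d.txt} staged={b.txt}
After op 26 (git reset b.txt): modified={a.txt, b.txt, c.txt, d.txt} staged={none}
After op 27 (git add a.txt): modified={b.txt, c.txt, d.txt} staged={a.txt}
After op 28 (git add b.txt): modified={c.txt, d.txt} staged={a.txt, b.txt}
After op 29 (git add c.txt): modified={d.txt} staged={a.txt, b.txt, c.txt}
After op 30 (git commit): modified={d.txt} staged={none}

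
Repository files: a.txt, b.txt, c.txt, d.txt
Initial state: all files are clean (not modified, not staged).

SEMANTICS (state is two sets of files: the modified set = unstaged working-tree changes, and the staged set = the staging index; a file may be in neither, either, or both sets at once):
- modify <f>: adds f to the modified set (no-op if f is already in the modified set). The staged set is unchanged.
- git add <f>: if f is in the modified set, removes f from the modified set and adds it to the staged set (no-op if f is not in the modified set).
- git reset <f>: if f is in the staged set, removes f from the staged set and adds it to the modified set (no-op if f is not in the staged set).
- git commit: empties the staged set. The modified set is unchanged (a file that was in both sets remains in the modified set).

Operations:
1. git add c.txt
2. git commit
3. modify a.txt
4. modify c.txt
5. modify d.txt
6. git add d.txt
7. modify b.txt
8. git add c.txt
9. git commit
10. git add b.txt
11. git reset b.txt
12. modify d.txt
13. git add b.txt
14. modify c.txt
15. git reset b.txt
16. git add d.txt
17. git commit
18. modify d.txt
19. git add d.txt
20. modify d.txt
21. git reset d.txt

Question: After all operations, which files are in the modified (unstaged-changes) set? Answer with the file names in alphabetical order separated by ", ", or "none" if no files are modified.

After op 1 (git add c.txt): modified={none} staged={none}
After op 2 (git commit): modified={none} staged={none}
After op 3 (modify a.txt): modified={a.txt} staged={none}
After op 4 (modify c.txt): modified={a.txt, c.txt} staged={none}
After op 5 (modify d.txt): modified={a.txt, c.txt, d.txt} staged={none}
After op 6 (git add d.txt): modified={a.txt, c.txt} staged={d.txt}
After op 7 (modify b.txt): modified={a.txt, b.txt, c.txt} staged={d.txt}
After op 8 (git add c.txt): modified={a.txt, b.txt} staged={c.txt, d.txt}
After op 9 (git commit): modified={a.txt, b.txt} staged={none}
After op 10 (git add b.txt): modified={a.txt} staged={b.txt}
After op 11 (git reset b.txt): modified={a.txt, b.txt} staged={none}
After op 12 (modify d.txt): modified={a.txt, b.txt, d.txt} staged={none}
After op 13 (git add b.txt): modified={a.txt, d.txt} staged={b.txt}
After op 14 (modify c.txt): modified={a.txt, c.txt, d.txt} staged={b.txt}
After op 15 (git reset b.txt): modified={a.txt, b.txt, c.txt, d.txt} staged={none}
After op 16 (git add d.txt): modified={a.txt, b.txt, c.txt} staged={d.txt}
After op 17 (git commit): modified={a.txt, b.txt, c.txt} staged={none}
After op 18 (modify d.txt): modified={a.txt, b.txt, c.txt, d.txt} staged={none}
After op 19 (git add d.txt): modified={a.txt, b.txt, c.txt} staged={d.txt}
After op 20 (modify d.txt): modified={a.txt, b.txt, c.txt, d.txt} staged={d.txt}
After op 21 (git reset d.txt): modified={a.txt, b.txt, c.txt, d.txt} staged={none}

Answer: a.txt, b.txt, c.txt, d.txt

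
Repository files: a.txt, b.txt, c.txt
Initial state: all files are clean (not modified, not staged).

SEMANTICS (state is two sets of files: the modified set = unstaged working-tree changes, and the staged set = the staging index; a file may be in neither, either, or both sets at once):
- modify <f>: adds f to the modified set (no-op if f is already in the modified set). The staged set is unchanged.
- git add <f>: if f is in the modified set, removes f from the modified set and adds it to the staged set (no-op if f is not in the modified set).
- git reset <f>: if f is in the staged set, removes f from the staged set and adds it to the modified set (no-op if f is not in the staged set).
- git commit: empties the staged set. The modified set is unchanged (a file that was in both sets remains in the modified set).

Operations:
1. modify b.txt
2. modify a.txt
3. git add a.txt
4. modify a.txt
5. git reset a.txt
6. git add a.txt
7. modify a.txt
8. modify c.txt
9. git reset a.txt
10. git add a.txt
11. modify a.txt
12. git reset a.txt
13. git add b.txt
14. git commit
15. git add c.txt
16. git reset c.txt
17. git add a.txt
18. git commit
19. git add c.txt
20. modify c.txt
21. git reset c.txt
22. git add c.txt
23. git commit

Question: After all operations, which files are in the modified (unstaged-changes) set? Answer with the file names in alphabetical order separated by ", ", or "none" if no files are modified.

After op 1 (modify b.txt): modified={b.txt} staged={none}
After op 2 (modify a.txt): modified={a.txt, b.txt} staged={none}
After op 3 (git add a.txt): modified={b.txt} staged={a.txt}
After op 4 (modify a.txt): modified={a.txt, b.txt} staged={a.txt}
After op 5 (git reset a.txt): modified={a.txt, b.txt} staged={none}
After op 6 (git add a.txt): modified={b.txt} staged={a.txt}
After op 7 (modify a.txt): modified={a.txt, b.txt} staged={a.txt}
After op 8 (modify c.txt): modified={a.txt, b.txt, c.txt} staged={a.txt}
After op 9 (git reset a.txt): modified={a.txt, b.txt, c.txt} staged={none}
After op 10 (git add a.txt): modified={b.txt, c.txt} staged={a.txt}
After op 11 (modify a.txt): modified={a.txt, b.txt, c.txt} staged={a.txt}
After op 12 (git reset a.txt): modified={a.txt, b.txt, c.txt} staged={none}
After op 13 (git add b.txt): modified={a.txt, c.txt} staged={b.txt}
After op 14 (git commit): modified={a.txt, c.txt} staged={none}
After op 15 (git add c.txt): modified={a.txt} staged={c.txt}
After op 16 (git reset c.txt): modified={a.txt, c.txt} staged={none}
After op 17 (git add a.txt): modified={c.txt} staged={a.txt}
After op 18 (git commit): modified={c.txt} staged={none}
After op 19 (git add c.txt): modified={none} staged={c.txt}
After op 20 (modify c.txt): modified={c.txt} staged={c.txt}
After op 21 (git reset c.txt): modified={c.txt} staged={none}
After op 22 (git add c.txt): modified={none} staged={c.txt}
After op 23 (git commit): modified={none} staged={none}

Answer: none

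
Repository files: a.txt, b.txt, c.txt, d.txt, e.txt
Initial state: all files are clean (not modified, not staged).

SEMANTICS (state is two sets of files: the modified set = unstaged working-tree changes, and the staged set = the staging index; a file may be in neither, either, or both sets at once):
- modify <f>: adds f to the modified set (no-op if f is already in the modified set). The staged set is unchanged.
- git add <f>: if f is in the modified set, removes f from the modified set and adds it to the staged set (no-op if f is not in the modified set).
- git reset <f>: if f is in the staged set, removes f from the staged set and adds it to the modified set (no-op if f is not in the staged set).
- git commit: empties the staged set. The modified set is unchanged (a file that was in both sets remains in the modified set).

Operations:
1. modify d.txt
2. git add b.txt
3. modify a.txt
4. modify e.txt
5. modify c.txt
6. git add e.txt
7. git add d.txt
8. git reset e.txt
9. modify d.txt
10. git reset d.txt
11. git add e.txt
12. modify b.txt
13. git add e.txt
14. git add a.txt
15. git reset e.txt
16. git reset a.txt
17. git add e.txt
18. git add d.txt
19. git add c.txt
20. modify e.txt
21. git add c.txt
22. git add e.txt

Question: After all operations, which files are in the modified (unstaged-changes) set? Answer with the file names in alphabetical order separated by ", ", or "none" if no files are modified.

Answer: a.txt, b.txt

Derivation:
After op 1 (modify d.txt): modified={d.txt} staged={none}
After op 2 (git add b.txt): modified={d.txt} staged={none}
After op 3 (modify a.txt): modified={a.txt, d.txt} staged={none}
After op 4 (modify e.txt): modified={a.txt, d.txt, e.txt} staged={none}
After op 5 (modify c.txt): modified={a.txt, c.txt, d.txt, e.txt} staged={none}
After op 6 (git add e.txt): modified={a.txt, c.txt, d.txt} staged={e.txt}
After op 7 (git add d.txt): modified={a.txt, c.txt} staged={d.txt, e.txt}
After op 8 (git reset e.txt): modified={a.txt, c.txt, e.txt} staged={d.txt}
After op 9 (modify d.txt): modified={a.txt, c.txt, d.txt, e.txt} staged={d.txt}
After op 10 (git reset d.txt): modified={a.txt, c.txt, d.txt, e.txt} staged={none}
After op 11 (git add e.txt): modified={a.txt, c.txt, d.txt} staged={e.txt}
After op 12 (modify b.txt): modified={a.txt, b.txt, c.txt, d.txt} staged={e.txt}
After op 13 (git add e.txt): modified={a.txt, b.txt, c.txt, d.txt} staged={e.txt}
After op 14 (git add a.txt): modified={b.txt, c.txt, d.txt} staged={a.txt, e.txt}
After op 15 (git reset e.txt): modified={b.txt, c.txt, d.txt, e.txt} staged={a.txt}
After op 16 (git reset a.txt): modified={a.txt, b.txt, c.txt, d.txt, e.txt} staged={none}
After op 17 (git add e.txt): modified={a.txt, b.txt, c.txt, d.txt} staged={e.txt}
After op 18 (git add d.txt): modified={a.txt, b.txt, c.txt} staged={d.txt, e.txt}
After op 19 (git add c.txt): modified={a.txt, b.txt} staged={c.txt, d.txt, e.txt}
After op 20 (modify e.txt): modified={a.txt, b.txt, e.txt} staged={c.txt, d.txt, e.txt}
After op 21 (git add c.txt): modified={a.txt, b.txt, e.txt} staged={c.txt, d.txt, e.txt}
After op 22 (git add e.txt): modified={a.txt, b.txt} staged={c.txt, d.txt, e.txt}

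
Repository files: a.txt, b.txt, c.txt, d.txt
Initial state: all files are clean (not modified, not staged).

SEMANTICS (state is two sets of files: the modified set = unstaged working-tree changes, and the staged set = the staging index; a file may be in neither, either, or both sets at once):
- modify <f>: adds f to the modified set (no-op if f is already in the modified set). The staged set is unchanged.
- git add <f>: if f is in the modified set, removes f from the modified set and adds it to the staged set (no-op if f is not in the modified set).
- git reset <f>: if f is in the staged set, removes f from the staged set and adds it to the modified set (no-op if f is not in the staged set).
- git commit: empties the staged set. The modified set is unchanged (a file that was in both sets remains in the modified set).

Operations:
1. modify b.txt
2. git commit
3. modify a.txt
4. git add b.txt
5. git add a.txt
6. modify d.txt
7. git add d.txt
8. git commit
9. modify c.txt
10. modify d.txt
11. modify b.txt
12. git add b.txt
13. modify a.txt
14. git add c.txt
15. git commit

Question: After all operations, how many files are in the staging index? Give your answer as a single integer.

After op 1 (modify b.txt): modified={b.txt} staged={none}
After op 2 (git commit): modified={b.txt} staged={none}
After op 3 (modify a.txt): modified={a.txt, b.txt} staged={none}
After op 4 (git add b.txt): modified={a.txt} staged={b.txt}
After op 5 (git add a.txt): modified={none} staged={a.txt, b.txt}
After op 6 (modify d.txt): modified={d.txt} staged={a.txt, b.txt}
After op 7 (git add d.txt): modified={none} staged={a.txt, b.txt, d.txt}
After op 8 (git commit): modified={none} staged={none}
After op 9 (modify c.txt): modified={c.txt} staged={none}
After op 10 (modify d.txt): modified={c.txt, d.txt} staged={none}
After op 11 (modify b.txt): modified={b.txt, c.txt, d.txt} staged={none}
After op 12 (git add b.txt): modified={c.txt, d.txt} staged={b.txt}
After op 13 (modify a.txt): modified={a.txt, c.txt, d.txt} staged={b.txt}
After op 14 (git add c.txt): modified={a.txt, d.txt} staged={b.txt, c.txt}
After op 15 (git commit): modified={a.txt, d.txt} staged={none}
Final staged set: {none} -> count=0

Answer: 0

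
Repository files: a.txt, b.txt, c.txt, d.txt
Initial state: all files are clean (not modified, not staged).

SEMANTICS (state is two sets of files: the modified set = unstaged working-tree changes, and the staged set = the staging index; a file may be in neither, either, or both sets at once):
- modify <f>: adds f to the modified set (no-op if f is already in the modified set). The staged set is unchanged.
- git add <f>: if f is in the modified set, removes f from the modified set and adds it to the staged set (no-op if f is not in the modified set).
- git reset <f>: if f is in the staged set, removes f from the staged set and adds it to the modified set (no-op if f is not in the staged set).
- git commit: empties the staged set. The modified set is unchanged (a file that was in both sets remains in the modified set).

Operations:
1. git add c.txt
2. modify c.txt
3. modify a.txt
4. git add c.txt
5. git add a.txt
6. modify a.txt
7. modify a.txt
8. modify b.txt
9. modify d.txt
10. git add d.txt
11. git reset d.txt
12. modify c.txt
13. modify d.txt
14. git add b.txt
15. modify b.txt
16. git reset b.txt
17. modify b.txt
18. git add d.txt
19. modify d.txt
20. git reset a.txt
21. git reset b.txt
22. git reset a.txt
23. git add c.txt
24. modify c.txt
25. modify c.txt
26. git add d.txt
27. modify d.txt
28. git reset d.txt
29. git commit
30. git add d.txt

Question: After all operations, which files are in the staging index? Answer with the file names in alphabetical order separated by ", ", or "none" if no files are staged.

After op 1 (git add c.txt): modified={none} staged={none}
After op 2 (modify c.txt): modified={c.txt} staged={none}
After op 3 (modify a.txt): modified={a.txt, c.txt} staged={none}
After op 4 (git add c.txt): modified={a.txt} staged={c.txt}
After op 5 (git add a.txt): modified={none} staged={a.txt, c.txt}
After op 6 (modify a.txt): modified={a.txt} staged={a.txt, c.txt}
After op 7 (modify a.txt): modified={a.txt} staged={a.txt, c.txt}
After op 8 (modify b.txt): modified={a.txt, b.txt} staged={a.txt, c.txt}
After op 9 (modify d.txt): modified={a.txt, b.txt, d.txt} staged={a.txt, c.txt}
After op 10 (git add d.txt): modified={a.txt, b.txt} staged={a.txt, c.txt, d.txt}
After op 11 (git reset d.txt): modified={a.txt, b.txt, d.txt} staged={a.txt, c.txt}
After op 12 (modify c.txt): modified={a.txt, b.txt, c.txt, d.txt} staged={a.txt, c.txt}
After op 13 (modify d.txt): modified={a.txt, b.txt, c.txt, d.txt} staged={a.txt, c.txt}
After op 14 (git add b.txt): modified={a.txt, c.txt, d.txt} staged={a.txt, b.txt, c.txt}
After op 15 (modify b.txt): modified={a.txt, b.txt, c.txt, d.txt} staged={a.txt, b.txt, c.txt}
After op 16 (git reset b.txt): modified={a.txt, b.txt, c.txt, d.txt} staged={a.txt, c.txt}
After op 17 (modify b.txt): modified={a.txt, b.txt, c.txt, d.txt} staged={a.txt, c.txt}
After op 18 (git add d.txt): modified={a.txt, b.txt, c.txt} staged={a.txt, c.txt, d.txt}
After op 19 (modify d.txt): modified={a.txt, b.txt, c.txt, d.txt} staged={a.txt, c.txt, d.txt}
After op 20 (git reset a.txt): modified={a.txt, b.txt, c.txt, d.txt} staged={c.txt, d.txt}
After op 21 (git reset b.txt): modified={a.txt, b.txt, c.txt, d.txt} staged={c.txt, d.txt}
After op 22 (git reset a.txt): modified={a.txt, b.txt, c.txt, d.txt} staged={c.txt, d.txt}
After op 23 (git add c.txt): modified={a.txt, b.txt, d.txt} staged={c.txt, d.txt}
After op 24 (modify c.txt): modified={a.txt, b.txt, c.txt, d.txt} staged={c.txt, d.txt}
After op 25 (modify c.txt): modified={a.txt, b.txt, c.txt, d.txt} staged={c.txt, d.txt}
After op 26 (git add d.txt): modified={a.txt, b.txt, c.txt} staged={c.txt, d.txt}
After op 27 (modify d.txt): modified={a.txt, b.txt, c.txt, d.txt} staged={c.txt, d.txt}
After op 28 (git reset d.txt): modified={a.txt, b.txt, c.txt, d.txt} staged={c.txt}
After op 29 (git commit): modified={a.txt, b.txt, c.txt, d.txt} staged={none}
After op 30 (git add d.txt): modified={a.txt, b.txt, c.txt} staged={d.txt}

Answer: d.txt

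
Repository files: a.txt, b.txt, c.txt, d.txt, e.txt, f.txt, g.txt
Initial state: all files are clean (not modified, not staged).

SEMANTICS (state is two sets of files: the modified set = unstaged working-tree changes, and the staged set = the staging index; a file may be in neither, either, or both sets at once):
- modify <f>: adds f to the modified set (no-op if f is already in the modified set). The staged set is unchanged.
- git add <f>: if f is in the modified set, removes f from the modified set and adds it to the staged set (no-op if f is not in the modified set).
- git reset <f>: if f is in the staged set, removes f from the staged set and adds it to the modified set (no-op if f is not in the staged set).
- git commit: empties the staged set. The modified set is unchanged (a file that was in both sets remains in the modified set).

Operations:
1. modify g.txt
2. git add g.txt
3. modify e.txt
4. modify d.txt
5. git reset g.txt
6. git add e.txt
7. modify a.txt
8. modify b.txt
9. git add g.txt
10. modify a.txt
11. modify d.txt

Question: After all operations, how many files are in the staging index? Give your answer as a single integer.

After op 1 (modify g.txt): modified={g.txt} staged={none}
After op 2 (git add g.txt): modified={none} staged={g.txt}
After op 3 (modify e.txt): modified={e.txt} staged={g.txt}
After op 4 (modify d.txt): modified={d.txt, e.txt} staged={g.txt}
After op 5 (git reset g.txt): modified={d.txt, e.txt, g.txt} staged={none}
After op 6 (git add e.txt): modified={d.txt, g.txt} staged={e.txt}
After op 7 (modify a.txt): modified={a.txt, d.txt, g.txt} staged={e.txt}
After op 8 (modify b.txt): modified={a.txt, b.txt, d.txt, g.txt} staged={e.txt}
After op 9 (git add g.txt): modified={a.txt, b.txt, d.txt} staged={e.txt, g.txt}
After op 10 (modify a.txt): modified={a.txt, b.txt, d.txt} staged={e.txt, g.txt}
After op 11 (modify d.txt): modified={a.txt, b.txt, d.txt} staged={e.txt, g.txt}
Final staged set: {e.txt, g.txt} -> count=2

Answer: 2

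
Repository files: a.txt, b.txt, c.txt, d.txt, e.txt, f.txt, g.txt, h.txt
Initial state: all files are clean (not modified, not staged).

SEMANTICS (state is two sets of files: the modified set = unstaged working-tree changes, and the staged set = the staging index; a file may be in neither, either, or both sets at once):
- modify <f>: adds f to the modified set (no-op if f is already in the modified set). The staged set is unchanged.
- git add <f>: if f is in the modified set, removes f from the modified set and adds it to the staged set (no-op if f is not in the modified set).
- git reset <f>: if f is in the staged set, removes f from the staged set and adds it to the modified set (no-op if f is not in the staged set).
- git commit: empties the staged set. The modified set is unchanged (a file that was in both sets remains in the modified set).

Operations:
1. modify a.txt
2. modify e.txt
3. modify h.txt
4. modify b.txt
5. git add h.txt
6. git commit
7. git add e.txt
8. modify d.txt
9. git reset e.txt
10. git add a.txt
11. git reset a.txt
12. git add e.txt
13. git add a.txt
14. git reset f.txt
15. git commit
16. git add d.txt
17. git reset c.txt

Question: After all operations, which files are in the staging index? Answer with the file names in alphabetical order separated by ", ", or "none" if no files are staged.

Answer: d.txt

Derivation:
After op 1 (modify a.txt): modified={a.txt} staged={none}
After op 2 (modify e.txt): modified={a.txt, e.txt} staged={none}
After op 3 (modify h.txt): modified={a.txt, e.txt, h.txt} staged={none}
After op 4 (modify b.txt): modified={a.txt, b.txt, e.txt, h.txt} staged={none}
After op 5 (git add h.txt): modified={a.txt, b.txt, e.txt} staged={h.txt}
After op 6 (git commit): modified={a.txt, b.txt, e.txt} staged={none}
After op 7 (git add e.txt): modified={a.txt, b.txt} staged={e.txt}
After op 8 (modify d.txt): modified={a.txt, b.txt, d.txt} staged={e.txt}
After op 9 (git reset e.txt): modified={a.txt, b.txt, d.txt, e.txt} staged={none}
After op 10 (git add a.txt): modified={b.txt, d.txt, e.txt} staged={a.txt}
After op 11 (git reset a.txt): modified={a.txt, b.txt, d.txt, e.txt} staged={none}
After op 12 (git add e.txt): modified={a.txt, b.txt, d.txt} staged={e.txt}
After op 13 (git add a.txt): modified={b.txt, d.txt} staged={a.txt, e.txt}
After op 14 (git reset f.txt): modified={b.txt, d.txt} staged={a.txt, e.txt}
After op 15 (git commit): modified={b.txt, d.txt} staged={none}
After op 16 (git add d.txt): modified={b.txt} staged={d.txt}
After op 17 (git reset c.txt): modified={b.txt} staged={d.txt}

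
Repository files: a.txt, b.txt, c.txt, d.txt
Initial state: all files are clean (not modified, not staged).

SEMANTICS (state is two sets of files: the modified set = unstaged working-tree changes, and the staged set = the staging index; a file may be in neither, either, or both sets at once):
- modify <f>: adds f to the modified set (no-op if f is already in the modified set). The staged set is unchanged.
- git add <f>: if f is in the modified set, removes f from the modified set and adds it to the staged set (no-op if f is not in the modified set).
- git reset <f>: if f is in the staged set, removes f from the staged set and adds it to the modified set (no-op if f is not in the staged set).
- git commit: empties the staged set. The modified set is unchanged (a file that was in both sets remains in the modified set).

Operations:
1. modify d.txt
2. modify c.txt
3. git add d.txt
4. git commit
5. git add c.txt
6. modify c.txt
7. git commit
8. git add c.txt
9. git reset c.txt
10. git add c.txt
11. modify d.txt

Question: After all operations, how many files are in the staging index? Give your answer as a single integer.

Answer: 1

Derivation:
After op 1 (modify d.txt): modified={d.txt} staged={none}
After op 2 (modify c.txt): modified={c.txt, d.txt} staged={none}
After op 3 (git add d.txt): modified={c.txt} staged={d.txt}
After op 4 (git commit): modified={c.txt} staged={none}
After op 5 (git add c.txt): modified={none} staged={c.txt}
After op 6 (modify c.txt): modified={c.txt} staged={c.txt}
After op 7 (git commit): modified={c.txt} staged={none}
After op 8 (git add c.txt): modified={none} staged={c.txt}
After op 9 (git reset c.txt): modified={c.txt} staged={none}
After op 10 (git add c.txt): modified={none} staged={c.txt}
After op 11 (modify d.txt): modified={d.txt} staged={c.txt}
Final staged set: {c.txt} -> count=1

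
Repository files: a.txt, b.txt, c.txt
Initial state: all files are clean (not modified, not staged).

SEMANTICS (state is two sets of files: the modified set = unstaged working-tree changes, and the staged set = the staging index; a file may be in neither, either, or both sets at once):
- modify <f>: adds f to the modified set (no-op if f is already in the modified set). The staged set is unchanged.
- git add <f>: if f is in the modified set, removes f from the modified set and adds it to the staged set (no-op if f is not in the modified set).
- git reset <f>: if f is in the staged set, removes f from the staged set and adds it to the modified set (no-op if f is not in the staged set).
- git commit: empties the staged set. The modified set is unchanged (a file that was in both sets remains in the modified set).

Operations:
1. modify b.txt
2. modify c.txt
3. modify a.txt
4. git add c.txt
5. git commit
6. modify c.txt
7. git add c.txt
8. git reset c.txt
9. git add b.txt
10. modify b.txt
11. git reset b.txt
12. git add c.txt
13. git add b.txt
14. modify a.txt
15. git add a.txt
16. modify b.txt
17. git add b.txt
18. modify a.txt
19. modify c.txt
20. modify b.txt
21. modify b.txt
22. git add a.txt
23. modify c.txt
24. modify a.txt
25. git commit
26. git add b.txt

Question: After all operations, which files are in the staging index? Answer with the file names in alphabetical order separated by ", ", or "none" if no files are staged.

Answer: b.txt

Derivation:
After op 1 (modify b.txt): modified={b.txt} staged={none}
After op 2 (modify c.txt): modified={b.txt, c.txt} staged={none}
After op 3 (modify a.txt): modified={a.txt, b.txt, c.txt} staged={none}
After op 4 (git add c.txt): modified={a.txt, b.txt} staged={c.txt}
After op 5 (git commit): modified={a.txt, b.txt} staged={none}
After op 6 (modify c.txt): modified={a.txt, b.txt, c.txt} staged={none}
After op 7 (git add c.txt): modified={a.txt, b.txt} staged={c.txt}
After op 8 (git reset c.txt): modified={a.txt, b.txt, c.txt} staged={none}
After op 9 (git add b.txt): modified={a.txt, c.txt} staged={b.txt}
After op 10 (modify b.txt): modified={a.txt, b.txt, c.txt} staged={b.txt}
After op 11 (git reset b.txt): modified={a.txt, b.txt, c.txt} staged={none}
After op 12 (git add c.txt): modified={a.txt, b.txt} staged={c.txt}
After op 13 (git add b.txt): modified={a.txt} staged={b.txt, c.txt}
After op 14 (modify a.txt): modified={a.txt} staged={b.txt, c.txt}
After op 15 (git add a.txt): modified={none} staged={a.txt, b.txt, c.txt}
After op 16 (modify b.txt): modified={b.txt} staged={a.txt, b.txt, c.txt}
After op 17 (git add b.txt): modified={none} staged={a.txt, b.txt, c.txt}
After op 18 (modify a.txt): modified={a.txt} staged={a.txt, b.txt, c.txt}
After op 19 (modify c.txt): modified={a.txt, c.txt} staged={a.txt, b.txt, c.txt}
After op 20 (modify b.txt): modified={a.txt, b.txt, c.txt} staged={a.txt, b.txt, c.txt}
After op 21 (modify b.txt): modified={a.txt, b.txt, c.txt} staged={a.txt, b.txt, c.txt}
After op 22 (git add a.txt): modified={b.txt, c.txt} staged={a.txt, b.txt, c.txt}
After op 23 (modify c.txt): modified={b.txt, c.txt} staged={a.txt, b.txt, c.txt}
After op 24 (modify a.txt): modified={a.txt, b.txt, c.txt} staged={a.txt, b.txt, c.txt}
After op 25 (git commit): modified={a.txt, b.txt, c.txt} staged={none}
After op 26 (git add b.txt): modified={a.txt, c.txt} staged={b.txt}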